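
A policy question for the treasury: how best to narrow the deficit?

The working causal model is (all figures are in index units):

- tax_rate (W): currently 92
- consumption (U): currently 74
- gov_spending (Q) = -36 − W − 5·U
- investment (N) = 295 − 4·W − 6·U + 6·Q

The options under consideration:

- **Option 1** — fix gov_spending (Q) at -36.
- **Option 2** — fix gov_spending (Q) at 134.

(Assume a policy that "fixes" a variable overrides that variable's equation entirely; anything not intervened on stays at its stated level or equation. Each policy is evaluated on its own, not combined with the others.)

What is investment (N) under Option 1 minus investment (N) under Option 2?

Option 1 (Q := -36):
  W = 92
  U = 74
  Q = -36
  N = 295 − 4·92 − 6·74 + 6·(-36) = -733
Option 2 (Q := 134):
  W = 92
  U = 74
  Q = 134
  N = 295 − 4·92 − 6·74 + 6·134 = 287
N: -733 − 287 = -1020

-1020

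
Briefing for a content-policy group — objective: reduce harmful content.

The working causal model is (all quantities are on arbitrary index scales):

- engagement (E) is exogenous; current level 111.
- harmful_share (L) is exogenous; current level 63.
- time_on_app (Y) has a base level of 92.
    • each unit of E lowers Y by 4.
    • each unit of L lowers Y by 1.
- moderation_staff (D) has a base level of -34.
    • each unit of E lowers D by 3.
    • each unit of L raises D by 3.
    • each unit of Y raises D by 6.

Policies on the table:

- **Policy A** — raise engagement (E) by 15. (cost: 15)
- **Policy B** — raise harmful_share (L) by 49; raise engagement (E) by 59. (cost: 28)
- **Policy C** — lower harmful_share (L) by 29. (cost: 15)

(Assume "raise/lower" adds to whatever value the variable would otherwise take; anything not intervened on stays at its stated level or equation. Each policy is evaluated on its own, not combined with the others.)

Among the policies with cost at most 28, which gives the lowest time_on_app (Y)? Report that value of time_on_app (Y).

Policy A (E + 15):
  E = 111 + 15 = 126
  L = 63
  Y = 92 − 4·126 − 63 = -475
Policy B (L + 49, E + 59):
  E = 111 + 59 = 170
  L = 63 + 49 = 112
  Y = 92 − 4·170 − 112 = -700
Policy C (L − 29):
  E = 111
  L = 63 − 29 = 34
  Y = 92 − 4·111 − 34 = -386
Comparing — Policy A: Y=-475, Policy B: Y=-700, Policy C: Y=-386. Lowest is -700 (Policy B).

-700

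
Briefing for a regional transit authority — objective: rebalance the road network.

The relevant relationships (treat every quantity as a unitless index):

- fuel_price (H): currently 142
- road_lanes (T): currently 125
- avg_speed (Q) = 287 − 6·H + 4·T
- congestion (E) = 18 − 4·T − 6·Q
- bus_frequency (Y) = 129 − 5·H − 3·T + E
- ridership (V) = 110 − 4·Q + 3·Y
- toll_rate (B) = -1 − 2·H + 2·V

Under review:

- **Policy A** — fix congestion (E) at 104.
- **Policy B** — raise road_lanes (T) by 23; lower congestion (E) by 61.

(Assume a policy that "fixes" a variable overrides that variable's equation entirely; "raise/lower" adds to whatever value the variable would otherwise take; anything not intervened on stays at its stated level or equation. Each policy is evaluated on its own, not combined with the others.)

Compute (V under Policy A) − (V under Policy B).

3278

Policy A (E := 104):
  H = 142
  T = 125
  Q = 287 − 6·142 + 4·125 = -65
  E = 104
  Y = 129 − 5·142 − 3·125 + 104 = -852
  V = 110 − 4·(-65) + 3·(-852) = -2186
Policy B (T + 23, E − 61):
  H = 142
  T = 125 + 23 = 148
  Q = 287 − 6·142 + 4·148 = 27
  E = 18 − 4·148 − 6·27 (−61 from intervention) = -797
  Y = 129 − 5·142 − 3·148 + (-797) = -1822
  V = 110 − 4·27 + 3·(-1822) = -5464
V: -2186 − (-5464) = 3278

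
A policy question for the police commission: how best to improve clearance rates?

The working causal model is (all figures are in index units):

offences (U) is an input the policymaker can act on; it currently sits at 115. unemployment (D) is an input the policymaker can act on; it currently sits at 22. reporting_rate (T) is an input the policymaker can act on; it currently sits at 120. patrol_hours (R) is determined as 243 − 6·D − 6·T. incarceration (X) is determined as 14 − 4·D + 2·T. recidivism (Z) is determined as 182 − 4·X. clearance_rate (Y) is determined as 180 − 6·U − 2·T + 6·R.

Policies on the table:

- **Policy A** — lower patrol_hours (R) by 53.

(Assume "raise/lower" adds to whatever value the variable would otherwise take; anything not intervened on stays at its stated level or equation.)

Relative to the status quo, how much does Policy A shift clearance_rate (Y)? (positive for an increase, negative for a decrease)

-318

Baseline:
  U = 115
  D = 22
  T = 120
  R = 243 − 6·22 − 6·120 = -609
  Y = 180 − 6·115 − 2·120 + 6·(-609) = -4404
Policy A (R − 53):
  U = 115
  D = 22
  T = 120
  R = 243 − 6·22 − 6·120 (−53 from intervention) = -662
  Y = 180 − 6·115 − 2·120 + 6·(-662) = -4722
Change in Y: -4722 − (-4404) = -318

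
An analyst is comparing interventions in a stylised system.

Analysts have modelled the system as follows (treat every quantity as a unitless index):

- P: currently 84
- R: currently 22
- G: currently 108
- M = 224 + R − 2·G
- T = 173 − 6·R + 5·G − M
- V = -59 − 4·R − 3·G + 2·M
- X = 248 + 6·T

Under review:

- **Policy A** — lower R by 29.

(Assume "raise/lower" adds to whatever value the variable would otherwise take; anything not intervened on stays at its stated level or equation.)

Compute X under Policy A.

4772

Policy A (R − 29):
  R = 22 − 29 = -7
  G = 108
  M = 224 + (-7) − 2·108 = 1
  T = 173 − 6·(-7) + 5·108 − 1 = 754
  X = 248 + 6·754 = 4772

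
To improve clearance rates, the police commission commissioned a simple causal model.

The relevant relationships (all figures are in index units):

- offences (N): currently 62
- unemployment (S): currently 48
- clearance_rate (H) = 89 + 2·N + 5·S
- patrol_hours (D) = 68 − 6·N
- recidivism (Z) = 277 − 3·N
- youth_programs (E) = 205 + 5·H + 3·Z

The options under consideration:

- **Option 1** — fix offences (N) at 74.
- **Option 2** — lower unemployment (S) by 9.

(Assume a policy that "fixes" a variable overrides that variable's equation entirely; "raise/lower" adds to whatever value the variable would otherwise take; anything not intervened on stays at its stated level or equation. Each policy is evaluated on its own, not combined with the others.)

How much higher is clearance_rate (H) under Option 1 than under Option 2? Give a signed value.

69

Option 1 (N := 74):
  N = 74
  S = 48
  H = 89 + 2·74 + 5·48 = 477
Option 2 (S − 9):
  N = 62
  S = 48 − 9 = 39
  H = 89 + 2·62 + 5·39 = 408
H: 477 − 408 = 69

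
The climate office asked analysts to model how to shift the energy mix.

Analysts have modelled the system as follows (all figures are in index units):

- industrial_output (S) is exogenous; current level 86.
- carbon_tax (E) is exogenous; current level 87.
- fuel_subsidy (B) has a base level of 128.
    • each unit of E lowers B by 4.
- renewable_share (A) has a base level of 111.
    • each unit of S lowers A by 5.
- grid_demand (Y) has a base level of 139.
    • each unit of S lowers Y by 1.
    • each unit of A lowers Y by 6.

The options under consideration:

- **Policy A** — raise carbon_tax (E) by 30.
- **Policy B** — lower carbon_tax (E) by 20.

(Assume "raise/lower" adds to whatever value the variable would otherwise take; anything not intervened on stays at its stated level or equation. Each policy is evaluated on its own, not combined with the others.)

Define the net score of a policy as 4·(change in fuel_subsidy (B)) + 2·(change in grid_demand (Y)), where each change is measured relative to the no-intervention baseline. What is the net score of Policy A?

Baseline:
  S = 86
  E = 87
  B = 128 − 4·87 = -220
  A = 111 − 5·86 = -319
  Y = 139 − 86 − 6·(-319) = 1967
Policy A (E + 30):
  S = 86
  E = 87 + 30 = 117
  B = 128 − 4·117 = -340
  A = 111 − 5·86 = -319
  Y = 139 − 86 − 6·(-319) = 1967
ΔB = -340 − (-220) = -120; ΔY = 1967 − 1967 = 0
Score = 4·(-120) + 2·0 = -480

-480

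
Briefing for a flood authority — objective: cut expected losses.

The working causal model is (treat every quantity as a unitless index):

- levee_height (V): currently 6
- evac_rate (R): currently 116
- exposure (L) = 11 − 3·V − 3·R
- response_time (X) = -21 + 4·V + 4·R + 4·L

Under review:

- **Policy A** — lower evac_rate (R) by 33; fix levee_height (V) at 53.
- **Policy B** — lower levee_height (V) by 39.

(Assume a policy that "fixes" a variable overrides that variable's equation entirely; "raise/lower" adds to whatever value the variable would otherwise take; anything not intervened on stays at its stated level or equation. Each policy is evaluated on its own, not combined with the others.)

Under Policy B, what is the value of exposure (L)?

-238

Policy B (V − 39):
  V = 6 − 39 = -33
  R = 116
  L = 11 − 3·(-33) − 3·116 = -238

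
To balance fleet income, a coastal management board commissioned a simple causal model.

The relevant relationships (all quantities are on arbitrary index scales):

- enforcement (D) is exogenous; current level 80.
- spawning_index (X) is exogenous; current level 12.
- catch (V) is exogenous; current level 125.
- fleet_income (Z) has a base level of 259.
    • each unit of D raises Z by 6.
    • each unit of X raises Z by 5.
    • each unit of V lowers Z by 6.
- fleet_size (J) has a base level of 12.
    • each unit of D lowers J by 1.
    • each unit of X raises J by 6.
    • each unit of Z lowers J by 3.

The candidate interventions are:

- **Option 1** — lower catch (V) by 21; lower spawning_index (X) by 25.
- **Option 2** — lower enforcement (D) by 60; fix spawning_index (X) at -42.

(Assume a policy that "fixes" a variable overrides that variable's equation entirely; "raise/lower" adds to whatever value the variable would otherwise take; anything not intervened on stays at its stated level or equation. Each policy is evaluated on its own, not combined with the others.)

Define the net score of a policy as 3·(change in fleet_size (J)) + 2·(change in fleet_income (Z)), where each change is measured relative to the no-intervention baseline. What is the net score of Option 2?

Baseline:
  D = 80
  X = 12
  V = 125
  Z = 259 + 6·80 + 5·12 − 6·125 = 49
  J = 12 − 80 + 6·12 − 3·49 = -143
Option 2 (D − 60, X := -42):
  D = 80 − 60 = 20
  X = -42
  V = 125
  Z = 259 + 6·20 + 5·(-42) − 6·125 = -581
  J = 12 − 20 + 6·(-42) − 3·(-581) = 1483
ΔJ = 1483 − (-143) = 1626; ΔZ = -581 − 49 = -630
Score = 3·1626 + 2·(-630) = 3618

3618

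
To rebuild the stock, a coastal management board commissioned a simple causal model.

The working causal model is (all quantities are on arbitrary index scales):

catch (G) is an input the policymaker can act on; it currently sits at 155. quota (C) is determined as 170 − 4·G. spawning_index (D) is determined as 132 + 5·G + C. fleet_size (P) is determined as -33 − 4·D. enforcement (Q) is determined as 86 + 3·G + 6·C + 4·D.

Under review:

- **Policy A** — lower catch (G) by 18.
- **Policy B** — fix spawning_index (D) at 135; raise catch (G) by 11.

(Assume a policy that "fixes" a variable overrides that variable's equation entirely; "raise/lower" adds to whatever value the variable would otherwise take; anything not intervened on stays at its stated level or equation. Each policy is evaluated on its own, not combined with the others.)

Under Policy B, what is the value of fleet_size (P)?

Policy B (D := 135, G + 11):
  G = 155 + 11 = 166
  C = 170 − 4·166 = -494
  D = 135
  P = -33 − 4·135 = -573

-573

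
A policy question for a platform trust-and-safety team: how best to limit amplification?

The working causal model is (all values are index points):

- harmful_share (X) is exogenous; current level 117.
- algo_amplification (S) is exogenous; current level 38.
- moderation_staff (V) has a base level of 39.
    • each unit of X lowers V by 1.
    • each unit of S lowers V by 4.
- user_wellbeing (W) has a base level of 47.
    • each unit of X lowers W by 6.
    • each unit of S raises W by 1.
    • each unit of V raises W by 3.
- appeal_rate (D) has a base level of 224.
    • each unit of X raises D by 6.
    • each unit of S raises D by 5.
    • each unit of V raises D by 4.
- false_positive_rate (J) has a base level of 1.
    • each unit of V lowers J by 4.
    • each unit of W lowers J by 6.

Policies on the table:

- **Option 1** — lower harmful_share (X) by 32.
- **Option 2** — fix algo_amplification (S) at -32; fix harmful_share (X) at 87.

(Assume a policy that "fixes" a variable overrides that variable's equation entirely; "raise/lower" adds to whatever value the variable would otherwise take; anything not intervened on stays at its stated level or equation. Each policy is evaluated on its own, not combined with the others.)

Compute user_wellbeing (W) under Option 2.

-267

Option 2 (S := -32, X := 87):
  X = 87
  S = -32
  V = 39 − 87 − 4·(-32) = 80
  W = 47 − 6·87 + (-32) + 3·80 = -267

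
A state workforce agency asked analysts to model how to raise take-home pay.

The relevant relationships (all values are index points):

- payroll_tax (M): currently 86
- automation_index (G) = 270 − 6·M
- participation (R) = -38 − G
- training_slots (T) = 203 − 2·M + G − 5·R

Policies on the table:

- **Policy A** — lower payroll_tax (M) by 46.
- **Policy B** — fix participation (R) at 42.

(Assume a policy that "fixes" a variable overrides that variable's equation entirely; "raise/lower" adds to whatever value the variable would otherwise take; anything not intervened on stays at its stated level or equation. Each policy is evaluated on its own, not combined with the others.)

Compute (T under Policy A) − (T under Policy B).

918

Policy A (M − 46):
  M = 86 − 46 = 40
  G = 270 − 6·40 = 30
  R = -38 − 30 = -68
  T = 203 − 2·40 + 30 − 5·(-68) = 493
Policy B (R := 42):
  M = 86
  G = 270 − 6·86 = -246
  R = 42
  T = 203 − 2·86 + (-246) − 5·42 = -425
T: 493 − (-425) = 918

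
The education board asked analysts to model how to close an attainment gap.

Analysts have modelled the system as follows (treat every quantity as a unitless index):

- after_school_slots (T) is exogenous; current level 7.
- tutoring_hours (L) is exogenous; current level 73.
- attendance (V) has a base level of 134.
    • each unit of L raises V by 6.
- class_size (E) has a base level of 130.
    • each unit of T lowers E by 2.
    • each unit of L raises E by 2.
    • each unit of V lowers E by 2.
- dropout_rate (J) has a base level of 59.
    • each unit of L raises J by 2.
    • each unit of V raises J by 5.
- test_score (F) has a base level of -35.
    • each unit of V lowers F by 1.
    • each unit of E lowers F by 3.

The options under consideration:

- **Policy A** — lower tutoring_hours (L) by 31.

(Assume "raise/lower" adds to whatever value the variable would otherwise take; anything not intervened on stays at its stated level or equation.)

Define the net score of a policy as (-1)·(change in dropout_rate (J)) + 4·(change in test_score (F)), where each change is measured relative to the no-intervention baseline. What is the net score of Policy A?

-1984

Baseline:
  T = 7
  L = 73
  V = 134 + 6·73 = 572
  E = 130 − 2·7 + 2·73 − 2·572 = -882
  J = 59 + 2·73 + 5·572 = 3065
  F = -35 − 572 − 3·(-882) = 2039
Policy A (L − 31):
  T = 7
  L = 73 − 31 = 42
  V = 134 + 6·42 = 386
  E = 130 − 2·7 + 2·42 − 2·386 = -572
  J = 59 + 2·42 + 5·386 = 2073
  F = -35 − 386 − 3·(-572) = 1295
ΔJ = 2073 − 3065 = -992; ΔF = 1295 − 2039 = -744
Score = (-1)·(-992) + 4·(-744) = -1984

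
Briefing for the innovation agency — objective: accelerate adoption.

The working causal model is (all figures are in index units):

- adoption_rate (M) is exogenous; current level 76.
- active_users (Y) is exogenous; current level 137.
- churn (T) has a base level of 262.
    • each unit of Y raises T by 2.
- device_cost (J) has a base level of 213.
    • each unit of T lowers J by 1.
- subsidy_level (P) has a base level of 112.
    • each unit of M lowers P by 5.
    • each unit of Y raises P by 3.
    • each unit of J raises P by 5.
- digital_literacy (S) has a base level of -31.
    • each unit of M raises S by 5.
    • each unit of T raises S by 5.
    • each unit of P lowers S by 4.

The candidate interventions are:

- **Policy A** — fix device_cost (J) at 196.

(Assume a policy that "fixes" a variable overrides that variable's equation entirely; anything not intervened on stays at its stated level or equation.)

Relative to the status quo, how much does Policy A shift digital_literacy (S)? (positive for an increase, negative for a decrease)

Baseline:
  M = 76
  Y = 137
  T = 262 + 2·137 = 536
  J = 213 − 536 = -323
  P = 112 − 5·76 + 3·137 + 5·(-323) = -1472
  S = -31 + 5·76 + 5·536 − 4·(-1472) = 8917
Policy A (J := 196):
  M = 76
  Y = 137
  T = 262 + 2·137 = 536
  J = 196
  P = 112 − 5·76 + 3·137 + 5·196 = 1123
  S = -31 + 5·76 + 5·536 − 4·1123 = -1463
Change in S: -1463 − 8917 = -10380

-10380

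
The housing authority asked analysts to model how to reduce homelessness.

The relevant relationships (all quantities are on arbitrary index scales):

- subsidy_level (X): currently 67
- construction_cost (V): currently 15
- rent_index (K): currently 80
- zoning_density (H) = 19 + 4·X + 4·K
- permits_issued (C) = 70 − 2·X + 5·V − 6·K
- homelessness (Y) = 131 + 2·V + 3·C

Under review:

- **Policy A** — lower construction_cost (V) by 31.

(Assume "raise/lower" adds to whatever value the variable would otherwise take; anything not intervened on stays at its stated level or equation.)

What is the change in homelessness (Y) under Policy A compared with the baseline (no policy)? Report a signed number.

-527

Baseline:
  X = 67
  V = 15
  K = 80
  C = 70 − 2·67 + 5·15 − 6·80 = -469
  Y = 131 + 2·15 + 3·(-469) = -1246
Policy A (V − 31):
  X = 67
  V = 15 − 31 = -16
  K = 80
  C = 70 − 2·67 + 5·(-16) − 6·80 = -624
  Y = 131 + 2·(-16) + 3·(-624) = -1773
Change in Y: -1773 − (-1246) = -527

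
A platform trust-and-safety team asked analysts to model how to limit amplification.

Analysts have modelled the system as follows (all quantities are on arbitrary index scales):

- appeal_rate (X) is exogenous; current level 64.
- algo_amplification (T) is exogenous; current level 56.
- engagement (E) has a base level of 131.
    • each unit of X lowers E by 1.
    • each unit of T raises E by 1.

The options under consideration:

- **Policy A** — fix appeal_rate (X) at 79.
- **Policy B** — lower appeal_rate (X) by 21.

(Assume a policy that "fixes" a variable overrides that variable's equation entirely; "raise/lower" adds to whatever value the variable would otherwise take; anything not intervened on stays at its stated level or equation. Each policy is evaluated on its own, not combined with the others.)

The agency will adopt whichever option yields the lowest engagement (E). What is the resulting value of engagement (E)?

108

Policy A (X := 79):
  X = 79
  T = 56
  E = 131 − 79 + 56 = 108
Policy B (X − 21):
  X = 64 − 21 = 43
  T = 56
  E = 131 − 43 + 56 = 144
Comparing — Policy A: E=108, Policy B: E=144. Lowest is 108 (Policy A).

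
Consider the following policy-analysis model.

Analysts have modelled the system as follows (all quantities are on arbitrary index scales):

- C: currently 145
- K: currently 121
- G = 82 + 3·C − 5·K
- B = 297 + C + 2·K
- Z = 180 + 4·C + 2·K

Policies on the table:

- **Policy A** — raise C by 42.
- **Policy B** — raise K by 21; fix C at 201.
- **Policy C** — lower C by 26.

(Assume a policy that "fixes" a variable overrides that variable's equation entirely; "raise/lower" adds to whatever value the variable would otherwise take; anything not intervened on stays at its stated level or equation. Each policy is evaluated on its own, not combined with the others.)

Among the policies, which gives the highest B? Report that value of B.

782

Policy A (C + 42):
  C = 145 + 42 = 187
  K = 121
  B = 297 + 187 + 2·121 = 726
Policy B (K + 21, C := 201):
  C = 201
  K = 121 + 21 = 142
  B = 297 + 201 + 2·142 = 782
Policy C (C − 26):
  C = 145 − 26 = 119
  K = 121
  B = 297 + 119 + 2·121 = 658
Comparing — Policy A: B=726, Policy B: B=782, Policy C: B=658. Highest is 782 (Policy B).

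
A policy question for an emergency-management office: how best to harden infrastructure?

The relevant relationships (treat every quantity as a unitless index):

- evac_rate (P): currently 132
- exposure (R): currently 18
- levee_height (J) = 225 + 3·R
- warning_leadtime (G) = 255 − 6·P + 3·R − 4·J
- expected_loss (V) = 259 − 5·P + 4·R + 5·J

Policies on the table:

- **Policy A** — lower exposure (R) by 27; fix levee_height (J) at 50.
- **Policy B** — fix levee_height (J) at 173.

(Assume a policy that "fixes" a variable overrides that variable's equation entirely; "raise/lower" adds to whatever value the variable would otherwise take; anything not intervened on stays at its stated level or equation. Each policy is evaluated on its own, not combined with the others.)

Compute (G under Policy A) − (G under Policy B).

Policy A (R − 27, J := 50):
  P = 132
  R = 18 − 27 = -9
  J = 50
  G = 255 − 6·132 + 3·(-9) − 4·50 = -764
Policy B (J := 173):
  P = 132
  R = 18
  J = 173
  G = 255 − 6·132 + 3·18 − 4·173 = -1175
G: -764 − (-1175) = 411

411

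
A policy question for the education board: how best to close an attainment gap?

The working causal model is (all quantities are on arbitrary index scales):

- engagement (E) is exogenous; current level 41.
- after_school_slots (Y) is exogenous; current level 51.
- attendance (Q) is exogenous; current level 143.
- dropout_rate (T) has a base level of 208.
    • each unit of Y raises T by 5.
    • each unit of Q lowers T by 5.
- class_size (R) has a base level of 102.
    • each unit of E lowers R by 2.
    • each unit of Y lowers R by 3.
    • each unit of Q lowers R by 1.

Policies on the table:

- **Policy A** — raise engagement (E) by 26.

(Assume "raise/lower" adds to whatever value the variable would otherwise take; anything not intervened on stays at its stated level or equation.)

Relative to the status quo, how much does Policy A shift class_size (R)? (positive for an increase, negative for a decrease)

-52

Baseline:
  E = 41
  Y = 51
  Q = 143
  R = 102 − 2·41 − 3·51 − 143 = -276
Policy A (E + 26):
  E = 41 + 26 = 67
  Y = 51
  Q = 143
  R = 102 − 2·67 − 3·51 − 143 = -328
Change in R: -328 − (-276) = -52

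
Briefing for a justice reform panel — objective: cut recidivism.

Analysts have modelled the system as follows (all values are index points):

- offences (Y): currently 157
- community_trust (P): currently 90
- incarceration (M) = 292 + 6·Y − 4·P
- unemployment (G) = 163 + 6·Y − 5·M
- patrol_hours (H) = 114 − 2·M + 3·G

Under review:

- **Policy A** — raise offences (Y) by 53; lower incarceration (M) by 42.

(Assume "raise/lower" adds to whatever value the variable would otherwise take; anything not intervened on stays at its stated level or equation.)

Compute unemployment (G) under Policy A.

Policy A (Y + 53, M − 42):
  Y = 157 + 53 = 210
  P = 90
  M = 292 + 6·210 − 4·90 (−42 from intervention) = 1150
  G = 163 + 6·210 − 5·1150 = -4327

-4327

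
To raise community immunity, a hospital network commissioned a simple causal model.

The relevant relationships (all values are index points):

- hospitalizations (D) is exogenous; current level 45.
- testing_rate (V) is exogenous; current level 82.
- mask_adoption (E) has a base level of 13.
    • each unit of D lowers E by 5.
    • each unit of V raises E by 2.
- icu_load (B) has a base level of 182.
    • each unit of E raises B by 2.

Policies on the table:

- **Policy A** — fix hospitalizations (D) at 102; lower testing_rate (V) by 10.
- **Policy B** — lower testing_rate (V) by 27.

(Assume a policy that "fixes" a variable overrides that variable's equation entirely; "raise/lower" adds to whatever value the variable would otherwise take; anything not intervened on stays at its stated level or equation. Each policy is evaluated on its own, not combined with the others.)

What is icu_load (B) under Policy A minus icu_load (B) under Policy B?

-502

Policy A (D := 102, V − 10):
  D = 102
  V = 82 − 10 = 72
  E = 13 − 5·102 + 2·72 = -353
  B = 182 + 2·(-353) = -524
Policy B (V − 27):
  D = 45
  V = 82 − 27 = 55
  E = 13 − 5·45 + 2·55 = -102
  B = 182 + 2·(-102) = -22
B: -524 − (-22) = -502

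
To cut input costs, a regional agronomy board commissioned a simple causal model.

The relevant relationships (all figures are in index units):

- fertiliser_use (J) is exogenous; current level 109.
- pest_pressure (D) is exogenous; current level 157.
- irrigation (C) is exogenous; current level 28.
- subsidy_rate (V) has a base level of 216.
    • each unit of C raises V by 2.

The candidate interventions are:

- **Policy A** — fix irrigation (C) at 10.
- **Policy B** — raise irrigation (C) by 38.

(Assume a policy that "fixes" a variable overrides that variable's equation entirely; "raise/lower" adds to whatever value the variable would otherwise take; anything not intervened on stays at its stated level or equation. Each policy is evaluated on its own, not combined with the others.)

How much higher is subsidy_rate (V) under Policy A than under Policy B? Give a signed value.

Policy A (C := 10):
  C = 10
  V = 216 + 2·10 = 236
Policy B (C + 38):
  C = 28 + 38 = 66
  V = 216 + 2·66 = 348
V: 236 − 348 = -112

-112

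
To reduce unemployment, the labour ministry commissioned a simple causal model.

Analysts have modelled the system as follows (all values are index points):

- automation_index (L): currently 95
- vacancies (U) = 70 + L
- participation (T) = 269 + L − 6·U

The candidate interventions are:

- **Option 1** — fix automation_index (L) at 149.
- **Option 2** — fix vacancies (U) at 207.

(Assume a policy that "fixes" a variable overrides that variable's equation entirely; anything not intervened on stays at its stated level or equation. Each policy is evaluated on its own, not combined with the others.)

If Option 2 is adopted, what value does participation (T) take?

Option 2 (U := 207):
  L = 95
  U = 207
  T = 269 + 95 − 6·207 = -878

-878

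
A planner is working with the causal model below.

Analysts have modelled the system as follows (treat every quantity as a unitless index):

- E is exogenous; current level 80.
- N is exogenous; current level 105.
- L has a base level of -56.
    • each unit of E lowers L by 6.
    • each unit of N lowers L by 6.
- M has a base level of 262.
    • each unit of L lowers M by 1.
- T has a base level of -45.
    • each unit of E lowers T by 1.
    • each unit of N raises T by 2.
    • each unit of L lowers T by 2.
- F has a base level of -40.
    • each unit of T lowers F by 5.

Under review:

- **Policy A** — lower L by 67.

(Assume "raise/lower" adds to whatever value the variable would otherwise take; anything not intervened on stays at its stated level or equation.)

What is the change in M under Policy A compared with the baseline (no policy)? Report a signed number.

Baseline:
  E = 80
  N = 105
  L = -56 − 6·80 − 6·105 = -1166
  M = 262 − (-1166) = 1428
Policy A (L − 67):
  E = 80
  N = 105
  L = -56 − 6·80 − 6·105 (−67 from intervention) = -1233
  M = 262 − (-1233) = 1495
Change in M: 1495 − 1428 = 67

67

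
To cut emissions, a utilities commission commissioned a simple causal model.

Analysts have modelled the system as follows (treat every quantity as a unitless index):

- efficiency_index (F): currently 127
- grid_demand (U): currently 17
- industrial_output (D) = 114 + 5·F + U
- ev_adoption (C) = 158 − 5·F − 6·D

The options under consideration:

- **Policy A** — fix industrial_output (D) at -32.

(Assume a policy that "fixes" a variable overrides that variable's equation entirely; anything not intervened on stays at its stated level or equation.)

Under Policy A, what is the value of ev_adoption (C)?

-285

Policy A (D := -32):
  F = 127
  U = 17
  D = -32
  C = 158 − 5·127 − 6·(-32) = -285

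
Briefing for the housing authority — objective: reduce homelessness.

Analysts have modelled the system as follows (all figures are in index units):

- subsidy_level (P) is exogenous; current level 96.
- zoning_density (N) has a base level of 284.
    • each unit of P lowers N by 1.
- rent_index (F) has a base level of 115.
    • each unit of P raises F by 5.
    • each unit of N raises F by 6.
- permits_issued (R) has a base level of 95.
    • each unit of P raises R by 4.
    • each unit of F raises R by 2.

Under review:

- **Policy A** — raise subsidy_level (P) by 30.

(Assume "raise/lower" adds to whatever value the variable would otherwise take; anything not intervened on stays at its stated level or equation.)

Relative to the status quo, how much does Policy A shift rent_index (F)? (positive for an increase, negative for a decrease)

-30

Baseline:
  P = 96
  N = 284 − 96 = 188
  F = 115 + 5·96 + 6·188 = 1723
Policy A (P + 30):
  P = 96 + 30 = 126
  N = 284 − 126 = 158
  F = 115 + 5·126 + 6·158 = 1693
Change in F: 1693 − 1723 = -30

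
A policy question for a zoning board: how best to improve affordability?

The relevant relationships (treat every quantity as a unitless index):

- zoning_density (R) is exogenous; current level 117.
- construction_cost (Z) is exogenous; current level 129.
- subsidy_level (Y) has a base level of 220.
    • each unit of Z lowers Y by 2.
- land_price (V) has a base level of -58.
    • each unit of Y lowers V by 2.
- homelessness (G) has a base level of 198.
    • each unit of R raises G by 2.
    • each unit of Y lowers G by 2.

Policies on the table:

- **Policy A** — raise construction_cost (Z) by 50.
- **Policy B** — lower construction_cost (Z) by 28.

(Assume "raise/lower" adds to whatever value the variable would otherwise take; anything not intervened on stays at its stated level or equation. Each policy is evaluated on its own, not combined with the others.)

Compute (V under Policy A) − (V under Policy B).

Policy A (Z + 50):
  Z = 129 + 50 = 179
  Y = 220 − 2·179 = -138
  V = -58 − 2·(-138) = 218
Policy B (Z − 28):
  Z = 129 − 28 = 101
  Y = 220 − 2·101 = 18
  V = -58 − 2·18 = -94
V: 218 − (-94) = 312

312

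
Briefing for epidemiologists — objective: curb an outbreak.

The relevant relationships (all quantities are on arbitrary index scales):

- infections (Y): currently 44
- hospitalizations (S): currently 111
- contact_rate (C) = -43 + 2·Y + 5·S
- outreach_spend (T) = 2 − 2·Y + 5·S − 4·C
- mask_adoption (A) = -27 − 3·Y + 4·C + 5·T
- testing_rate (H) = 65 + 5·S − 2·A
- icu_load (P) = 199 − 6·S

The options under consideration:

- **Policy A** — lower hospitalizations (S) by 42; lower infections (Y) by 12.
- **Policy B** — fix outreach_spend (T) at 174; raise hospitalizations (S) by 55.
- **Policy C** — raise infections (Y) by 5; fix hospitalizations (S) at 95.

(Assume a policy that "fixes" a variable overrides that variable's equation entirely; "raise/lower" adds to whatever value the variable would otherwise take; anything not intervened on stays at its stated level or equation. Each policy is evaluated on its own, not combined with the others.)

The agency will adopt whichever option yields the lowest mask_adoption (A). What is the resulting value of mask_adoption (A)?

Policy A (S − 42, Y − 12):
  Y = 44 − 12 = 32
  S = 111 − 42 = 69
  C = -43 + 2·32 + 5·69 = 366
  T = 2 − 2·32 + 5·69 − 4·366 = -1181
  A = -27 − 3·32 + 4·366 + 5·(-1181) = -4564
Policy B (T := 174, S + 55):
  Y = 44
  S = 111 + 55 = 166
  C = -43 + 2·44 + 5·166 = 875
  T = 174
  A = -27 − 3·44 + 4·875 + 5·174 = 4211
Policy C (Y + 5, S := 95):
  Y = 44 + 5 = 49
  S = 95
  C = -43 + 2·49 + 5·95 = 530
  T = 2 − 2·49 + 5·95 − 4·530 = -1741
  A = -27 − 3·49 + 4·530 + 5·(-1741) = -6759
Comparing — Policy A: A=-4564, Policy B: A=4211, Policy C: A=-6759. Lowest is -6759 (Policy C).

-6759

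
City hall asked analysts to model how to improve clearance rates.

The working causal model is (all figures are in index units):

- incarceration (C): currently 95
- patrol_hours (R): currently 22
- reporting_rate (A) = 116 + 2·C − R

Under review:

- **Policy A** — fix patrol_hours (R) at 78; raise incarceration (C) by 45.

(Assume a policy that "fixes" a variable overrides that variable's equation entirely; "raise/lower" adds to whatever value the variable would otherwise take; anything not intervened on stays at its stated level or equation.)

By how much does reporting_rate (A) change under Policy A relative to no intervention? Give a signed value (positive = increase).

Baseline:
  C = 95
  R = 22
  A = 116 + 2·95 − 22 = 284
Policy A (R := 78, C + 45):
  C = 95 + 45 = 140
  R = 78
  A = 116 + 2·140 − 78 = 318
Change in A: 318 − 284 = 34

34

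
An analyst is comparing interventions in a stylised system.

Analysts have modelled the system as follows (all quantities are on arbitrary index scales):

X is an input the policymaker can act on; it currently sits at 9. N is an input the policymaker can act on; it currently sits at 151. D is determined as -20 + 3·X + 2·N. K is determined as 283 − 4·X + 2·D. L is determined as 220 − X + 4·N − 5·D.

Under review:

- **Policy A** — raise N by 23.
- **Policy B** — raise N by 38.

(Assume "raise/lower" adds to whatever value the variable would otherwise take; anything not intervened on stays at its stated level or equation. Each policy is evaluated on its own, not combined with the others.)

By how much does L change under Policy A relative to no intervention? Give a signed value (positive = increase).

Baseline:
  X = 9
  N = 151
  D = -20 + 3·9 + 2·151 = 309
  L = 220 − 9 + 4·151 − 5·309 = -730
Policy A (N + 23):
  X = 9
  N = 151 + 23 = 174
  D = -20 + 3·9 + 2·174 = 355
  L = 220 − 9 + 4·174 − 5·355 = -868
Change in L: -868 − (-730) = -138

-138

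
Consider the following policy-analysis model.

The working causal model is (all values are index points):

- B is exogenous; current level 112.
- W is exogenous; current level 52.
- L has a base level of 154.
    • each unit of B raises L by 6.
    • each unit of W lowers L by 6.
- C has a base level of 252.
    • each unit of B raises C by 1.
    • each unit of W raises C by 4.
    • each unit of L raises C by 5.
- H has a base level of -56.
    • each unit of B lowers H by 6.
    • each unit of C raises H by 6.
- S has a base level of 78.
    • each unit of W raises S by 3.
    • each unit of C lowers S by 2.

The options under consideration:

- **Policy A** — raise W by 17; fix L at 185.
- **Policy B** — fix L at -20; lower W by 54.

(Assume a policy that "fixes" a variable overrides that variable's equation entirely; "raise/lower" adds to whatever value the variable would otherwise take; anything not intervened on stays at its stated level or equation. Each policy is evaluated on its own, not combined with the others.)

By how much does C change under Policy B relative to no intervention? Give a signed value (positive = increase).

-2886

Baseline:
  B = 112
  W = 52
  L = 154 + 6·112 − 6·52 = 514
  C = 252 + 112 + 4·52 + 5·514 = 3142
Policy B (L := -20, W − 54):
  B = 112
  W = 52 − 54 = -2
  L = -20
  C = 252 + 112 + 4·(-2) + 5·(-20) = 256
Change in C: 256 − 3142 = -2886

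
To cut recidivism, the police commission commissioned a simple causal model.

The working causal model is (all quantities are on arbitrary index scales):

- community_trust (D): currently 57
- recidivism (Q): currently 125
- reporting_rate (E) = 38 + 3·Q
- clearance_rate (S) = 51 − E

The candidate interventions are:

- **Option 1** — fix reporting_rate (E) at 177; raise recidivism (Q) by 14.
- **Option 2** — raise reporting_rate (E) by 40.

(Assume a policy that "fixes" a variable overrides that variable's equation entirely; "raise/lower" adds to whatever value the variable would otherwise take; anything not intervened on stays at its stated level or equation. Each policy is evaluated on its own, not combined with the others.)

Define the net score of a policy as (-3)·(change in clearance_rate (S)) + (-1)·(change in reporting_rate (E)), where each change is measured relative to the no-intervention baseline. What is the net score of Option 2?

80

Baseline:
  Q = 125
  E = 38 + 3·125 = 413
  S = 51 − 413 = -362
Option 2 (E + 40):
  Q = 125
  E = 38 + 3·125 (+40 from intervention) = 453
  S = 51 − 453 = -402
ΔS = -402 − (-362) = -40; ΔE = 453 − 413 = 40
Score = (-3)·(-40) + (-1)·40 = 80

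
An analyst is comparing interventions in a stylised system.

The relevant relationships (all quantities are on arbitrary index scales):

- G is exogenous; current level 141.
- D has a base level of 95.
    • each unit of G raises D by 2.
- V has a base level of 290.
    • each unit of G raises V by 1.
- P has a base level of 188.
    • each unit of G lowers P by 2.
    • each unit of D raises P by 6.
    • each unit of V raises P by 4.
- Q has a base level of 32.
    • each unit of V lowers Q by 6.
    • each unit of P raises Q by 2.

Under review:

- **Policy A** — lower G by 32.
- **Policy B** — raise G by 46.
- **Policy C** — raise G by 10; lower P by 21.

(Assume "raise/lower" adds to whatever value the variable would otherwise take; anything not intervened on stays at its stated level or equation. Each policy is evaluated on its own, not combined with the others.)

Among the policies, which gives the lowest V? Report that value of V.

Policy A (G − 32):
  G = 141 − 32 = 109
  V = 290 + 109 = 399
Policy B (G + 46):
  G = 141 + 46 = 187
  V = 290 + 187 = 477
Policy C (G + 10, P − 21):
  G = 141 + 10 = 151
  V = 290 + 151 = 441
Comparing — Policy A: V=399, Policy B: V=477, Policy C: V=441. Lowest is 399 (Policy A).

399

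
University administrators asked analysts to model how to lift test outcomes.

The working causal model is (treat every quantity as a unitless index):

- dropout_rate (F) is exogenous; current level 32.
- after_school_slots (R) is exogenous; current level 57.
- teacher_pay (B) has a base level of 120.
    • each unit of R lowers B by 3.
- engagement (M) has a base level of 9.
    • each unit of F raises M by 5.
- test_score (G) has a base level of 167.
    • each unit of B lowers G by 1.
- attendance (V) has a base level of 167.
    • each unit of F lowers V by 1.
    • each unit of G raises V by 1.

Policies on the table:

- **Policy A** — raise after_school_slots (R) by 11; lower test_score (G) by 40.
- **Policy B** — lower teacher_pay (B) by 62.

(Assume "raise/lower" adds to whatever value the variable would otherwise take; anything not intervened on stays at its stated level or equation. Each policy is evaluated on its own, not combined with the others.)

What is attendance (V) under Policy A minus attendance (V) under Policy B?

Policy A (R + 11, G − 40):
  F = 32
  R = 57 + 11 = 68
  B = 120 − 3·68 = -84
  G = 167 − (-84) (−40 from intervention) = 211
  V = 167 − 32 + 211 = 346
Policy B (B − 62):
  F = 32
  R = 57
  B = 120 − 3·57 (−62 from intervention) = -113
  G = 167 − (-113) = 280
  V = 167 − 32 + 280 = 415
V: 346 − 415 = -69

-69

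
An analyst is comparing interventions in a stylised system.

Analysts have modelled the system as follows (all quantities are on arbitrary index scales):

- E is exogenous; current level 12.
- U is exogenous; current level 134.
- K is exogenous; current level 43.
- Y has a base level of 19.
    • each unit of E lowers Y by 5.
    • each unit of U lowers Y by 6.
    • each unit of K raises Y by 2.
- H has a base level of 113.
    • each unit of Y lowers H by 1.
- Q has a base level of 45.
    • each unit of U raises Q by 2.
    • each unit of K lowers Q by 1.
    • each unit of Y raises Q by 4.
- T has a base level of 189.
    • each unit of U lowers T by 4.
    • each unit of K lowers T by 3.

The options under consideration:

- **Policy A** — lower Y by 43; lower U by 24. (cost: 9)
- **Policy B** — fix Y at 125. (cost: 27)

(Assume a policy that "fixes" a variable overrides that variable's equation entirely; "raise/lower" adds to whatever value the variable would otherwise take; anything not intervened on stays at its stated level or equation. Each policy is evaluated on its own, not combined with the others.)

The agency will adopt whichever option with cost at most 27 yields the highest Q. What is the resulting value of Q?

770

Policy A (Y − 43, U − 24):
  E = 12
  U = 134 − 24 = 110
  K = 43
  Y = 19 − 5·12 − 6·110 + 2·43 (−43 from intervention) = -658
  Q = 45 + 2·110 − 43 + 4·(-658) = -2410
Policy B (Y := 125):
  E = 12
  U = 134
  K = 43
  Y = 125
  Q = 45 + 2·134 − 43 + 4·125 = 770
Comparing — Policy A: Q=-2410, Policy B: Q=770. Highest is 770 (Policy B).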